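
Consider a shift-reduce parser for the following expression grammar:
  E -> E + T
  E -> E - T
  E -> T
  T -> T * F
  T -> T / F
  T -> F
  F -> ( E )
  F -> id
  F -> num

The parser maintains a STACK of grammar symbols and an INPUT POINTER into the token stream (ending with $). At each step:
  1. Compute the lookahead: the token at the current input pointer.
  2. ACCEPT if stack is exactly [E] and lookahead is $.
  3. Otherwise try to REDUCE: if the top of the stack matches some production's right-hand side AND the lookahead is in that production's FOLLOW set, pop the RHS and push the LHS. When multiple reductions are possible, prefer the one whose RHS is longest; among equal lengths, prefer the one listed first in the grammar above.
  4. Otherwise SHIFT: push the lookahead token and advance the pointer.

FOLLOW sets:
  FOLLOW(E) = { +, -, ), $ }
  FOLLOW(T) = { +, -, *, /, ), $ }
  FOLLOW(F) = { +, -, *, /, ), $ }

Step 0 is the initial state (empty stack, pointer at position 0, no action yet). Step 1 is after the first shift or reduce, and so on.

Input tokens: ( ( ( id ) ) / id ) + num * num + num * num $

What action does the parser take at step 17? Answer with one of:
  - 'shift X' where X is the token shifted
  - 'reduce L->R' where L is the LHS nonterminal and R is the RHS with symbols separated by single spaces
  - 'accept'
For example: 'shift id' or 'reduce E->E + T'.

Step 1: shift (. Stack=[(] ptr=1 lookahead=( remaining=[( ( id ) ) / id ) + num * num + num * num $]
Step 2: shift (. Stack=[( (] ptr=2 lookahead=( remaining=[( id ) ) / id ) + num * num + num * num $]
Step 3: shift (. Stack=[( ( (] ptr=3 lookahead=id remaining=[id ) ) / id ) + num * num + num * num $]
Step 4: shift id. Stack=[( ( ( id] ptr=4 lookahead=) remaining=[) ) / id ) + num * num + num * num $]
Step 5: reduce F->id. Stack=[( ( ( F] ptr=4 lookahead=) remaining=[) ) / id ) + num * num + num * num $]
Step 6: reduce T->F. Stack=[( ( ( T] ptr=4 lookahead=) remaining=[) ) / id ) + num * num + num * num $]
Step 7: reduce E->T. Stack=[( ( ( E] ptr=4 lookahead=) remaining=[) ) / id ) + num * num + num * num $]
Step 8: shift ). Stack=[( ( ( E )] ptr=5 lookahead=) remaining=[) / id ) + num * num + num * num $]
Step 9: reduce F->( E ). Stack=[( ( F] ptr=5 lookahead=) remaining=[) / id ) + num * num + num * num $]
Step 10: reduce T->F. Stack=[( ( T] ptr=5 lookahead=) remaining=[) / id ) + num * num + num * num $]
Step 11: reduce E->T. Stack=[( ( E] ptr=5 lookahead=) remaining=[) / id ) + num * num + num * num $]
Step 12: shift ). Stack=[( ( E )] ptr=6 lookahead=/ remaining=[/ id ) + num * num + num * num $]
Step 13: reduce F->( E ). Stack=[( F] ptr=6 lookahead=/ remaining=[/ id ) + num * num + num * num $]
Step 14: reduce T->F. Stack=[( T] ptr=6 lookahead=/ remaining=[/ id ) + num * num + num * num $]
Step 15: shift /. Stack=[( T /] ptr=7 lookahead=id remaining=[id ) + num * num + num * num $]
Step 16: shift id. Stack=[( T / id] ptr=8 lookahead=) remaining=[) + num * num + num * num $]
Step 17: reduce F->id. Stack=[( T / F] ptr=8 lookahead=) remaining=[) + num * num + num * num $]

Answer: reduce F->id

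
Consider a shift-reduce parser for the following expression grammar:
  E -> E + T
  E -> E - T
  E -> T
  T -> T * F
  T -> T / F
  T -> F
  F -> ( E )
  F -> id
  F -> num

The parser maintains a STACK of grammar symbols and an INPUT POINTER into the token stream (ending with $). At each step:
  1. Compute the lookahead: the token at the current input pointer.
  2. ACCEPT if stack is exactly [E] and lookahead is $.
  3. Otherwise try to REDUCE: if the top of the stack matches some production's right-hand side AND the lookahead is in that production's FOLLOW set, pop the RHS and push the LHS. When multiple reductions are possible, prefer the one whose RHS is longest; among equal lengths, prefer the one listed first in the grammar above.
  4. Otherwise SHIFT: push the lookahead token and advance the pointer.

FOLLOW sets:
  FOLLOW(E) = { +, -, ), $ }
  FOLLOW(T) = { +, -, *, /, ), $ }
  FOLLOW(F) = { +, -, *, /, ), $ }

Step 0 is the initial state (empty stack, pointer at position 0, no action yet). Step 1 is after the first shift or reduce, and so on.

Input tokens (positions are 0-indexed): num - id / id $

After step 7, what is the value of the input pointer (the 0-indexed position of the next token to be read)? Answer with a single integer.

Step 1: shift num. Stack=[num] ptr=1 lookahead=- remaining=[- id / id $]
Step 2: reduce F->num. Stack=[F] ptr=1 lookahead=- remaining=[- id / id $]
Step 3: reduce T->F. Stack=[T] ptr=1 lookahead=- remaining=[- id / id $]
Step 4: reduce E->T. Stack=[E] ptr=1 lookahead=- remaining=[- id / id $]
Step 5: shift -. Stack=[E -] ptr=2 lookahead=id remaining=[id / id $]
Step 6: shift id. Stack=[E - id] ptr=3 lookahead=/ remaining=[/ id $]
Step 7: reduce F->id. Stack=[E - F] ptr=3 lookahead=/ remaining=[/ id $]

Answer: 3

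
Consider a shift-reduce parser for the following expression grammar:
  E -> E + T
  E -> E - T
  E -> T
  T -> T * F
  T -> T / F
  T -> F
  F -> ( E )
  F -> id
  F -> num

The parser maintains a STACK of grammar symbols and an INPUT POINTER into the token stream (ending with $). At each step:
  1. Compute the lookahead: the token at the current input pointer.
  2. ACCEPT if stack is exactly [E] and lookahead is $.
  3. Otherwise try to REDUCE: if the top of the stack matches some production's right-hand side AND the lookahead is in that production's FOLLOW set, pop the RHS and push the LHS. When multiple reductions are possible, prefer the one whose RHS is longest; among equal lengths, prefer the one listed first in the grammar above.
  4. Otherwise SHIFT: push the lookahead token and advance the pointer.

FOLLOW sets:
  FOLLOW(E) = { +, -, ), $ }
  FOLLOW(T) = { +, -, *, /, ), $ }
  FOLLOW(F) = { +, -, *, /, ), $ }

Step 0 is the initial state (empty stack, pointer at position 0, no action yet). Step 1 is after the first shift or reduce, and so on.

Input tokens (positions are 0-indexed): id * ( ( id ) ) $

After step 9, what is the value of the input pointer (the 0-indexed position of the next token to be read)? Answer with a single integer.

Answer: 5

Derivation:
Step 1: shift id. Stack=[id] ptr=1 lookahead=* remaining=[* ( ( id ) ) $]
Step 2: reduce F->id. Stack=[F] ptr=1 lookahead=* remaining=[* ( ( id ) ) $]
Step 3: reduce T->F. Stack=[T] ptr=1 lookahead=* remaining=[* ( ( id ) ) $]
Step 4: shift *. Stack=[T *] ptr=2 lookahead=( remaining=[( ( id ) ) $]
Step 5: shift (. Stack=[T * (] ptr=3 lookahead=( remaining=[( id ) ) $]
Step 6: shift (. Stack=[T * ( (] ptr=4 lookahead=id remaining=[id ) ) $]
Step 7: shift id. Stack=[T * ( ( id] ptr=5 lookahead=) remaining=[) ) $]
Step 8: reduce F->id. Stack=[T * ( ( F] ptr=5 lookahead=) remaining=[) ) $]
Step 9: reduce T->F. Stack=[T * ( ( T] ptr=5 lookahead=) remaining=[) ) $]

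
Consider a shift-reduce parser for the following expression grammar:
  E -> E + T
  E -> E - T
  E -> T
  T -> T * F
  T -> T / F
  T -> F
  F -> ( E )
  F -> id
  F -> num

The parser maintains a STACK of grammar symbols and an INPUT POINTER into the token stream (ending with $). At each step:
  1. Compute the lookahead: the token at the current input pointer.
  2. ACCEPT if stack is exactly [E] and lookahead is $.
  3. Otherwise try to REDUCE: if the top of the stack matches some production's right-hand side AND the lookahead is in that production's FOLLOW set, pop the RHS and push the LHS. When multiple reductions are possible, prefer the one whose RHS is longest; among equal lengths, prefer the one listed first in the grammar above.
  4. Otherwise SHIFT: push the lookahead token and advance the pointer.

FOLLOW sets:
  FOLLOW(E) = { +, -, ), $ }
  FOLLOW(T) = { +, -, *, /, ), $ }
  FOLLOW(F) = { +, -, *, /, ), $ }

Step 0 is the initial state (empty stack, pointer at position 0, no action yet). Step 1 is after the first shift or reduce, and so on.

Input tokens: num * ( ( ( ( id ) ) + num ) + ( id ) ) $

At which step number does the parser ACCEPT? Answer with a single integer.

Answer: 44

Derivation:
Step 1: shift num. Stack=[num] ptr=1 lookahead=* remaining=[* ( ( ( ( id ) ) + num ) + ( id ) ) $]
Step 2: reduce F->num. Stack=[F] ptr=1 lookahead=* remaining=[* ( ( ( ( id ) ) + num ) + ( id ) ) $]
Step 3: reduce T->F. Stack=[T] ptr=1 lookahead=* remaining=[* ( ( ( ( id ) ) + num ) + ( id ) ) $]
Step 4: shift *. Stack=[T *] ptr=2 lookahead=( remaining=[( ( ( ( id ) ) + num ) + ( id ) ) $]
Step 5: shift (. Stack=[T * (] ptr=3 lookahead=( remaining=[( ( ( id ) ) + num ) + ( id ) ) $]
Step 6: shift (. Stack=[T * ( (] ptr=4 lookahead=( remaining=[( ( id ) ) + num ) + ( id ) ) $]
Step 7: shift (. Stack=[T * ( ( (] ptr=5 lookahead=( remaining=[( id ) ) + num ) + ( id ) ) $]
Step 8: shift (. Stack=[T * ( ( ( (] ptr=6 lookahead=id remaining=[id ) ) + num ) + ( id ) ) $]
Step 9: shift id. Stack=[T * ( ( ( ( id] ptr=7 lookahead=) remaining=[) ) + num ) + ( id ) ) $]
Step 10: reduce F->id. Stack=[T * ( ( ( ( F] ptr=7 lookahead=) remaining=[) ) + num ) + ( id ) ) $]
Step 11: reduce T->F. Stack=[T * ( ( ( ( T] ptr=7 lookahead=) remaining=[) ) + num ) + ( id ) ) $]
Step 12: reduce E->T. Stack=[T * ( ( ( ( E] ptr=7 lookahead=) remaining=[) ) + num ) + ( id ) ) $]
Step 13: shift ). Stack=[T * ( ( ( ( E )] ptr=8 lookahead=) remaining=[) + num ) + ( id ) ) $]
Step 14: reduce F->( E ). Stack=[T * ( ( ( F] ptr=8 lookahead=) remaining=[) + num ) + ( id ) ) $]
Step 15: reduce T->F. Stack=[T * ( ( ( T] ptr=8 lookahead=) remaining=[) + num ) + ( id ) ) $]
Step 16: reduce E->T. Stack=[T * ( ( ( E] ptr=8 lookahead=) remaining=[) + num ) + ( id ) ) $]
Step 17: shift ). Stack=[T * ( ( ( E )] ptr=9 lookahead=+ remaining=[+ num ) + ( id ) ) $]
Step 18: reduce F->( E ). Stack=[T * ( ( F] ptr=9 lookahead=+ remaining=[+ num ) + ( id ) ) $]
Step 19: reduce T->F. Stack=[T * ( ( T] ptr=9 lookahead=+ remaining=[+ num ) + ( id ) ) $]
Step 20: reduce E->T. Stack=[T * ( ( E] ptr=9 lookahead=+ remaining=[+ num ) + ( id ) ) $]
Step 21: shift +. Stack=[T * ( ( E +] ptr=10 lookahead=num remaining=[num ) + ( id ) ) $]
Step 22: shift num. Stack=[T * ( ( E + num] ptr=11 lookahead=) remaining=[) + ( id ) ) $]
Step 23: reduce F->num. Stack=[T * ( ( E + F] ptr=11 lookahead=) remaining=[) + ( id ) ) $]
Step 24: reduce T->F. Stack=[T * ( ( E + T] ptr=11 lookahead=) remaining=[) + ( id ) ) $]
Step 25: reduce E->E + T. Stack=[T * ( ( E] ptr=11 lookahead=) remaining=[) + ( id ) ) $]
Step 26: shift ). Stack=[T * ( ( E )] ptr=12 lookahead=+ remaining=[+ ( id ) ) $]
Step 27: reduce F->( E ). Stack=[T * ( F] ptr=12 lookahead=+ remaining=[+ ( id ) ) $]
Step 28: reduce T->F. Stack=[T * ( T] ptr=12 lookahead=+ remaining=[+ ( id ) ) $]
Step 29: reduce E->T. Stack=[T * ( E] ptr=12 lookahead=+ remaining=[+ ( id ) ) $]
Step 30: shift +. Stack=[T * ( E +] ptr=13 lookahead=( remaining=[( id ) ) $]
Step 31: shift (. Stack=[T * ( E + (] ptr=14 lookahead=id remaining=[id ) ) $]
Step 32: shift id. Stack=[T * ( E + ( id] ptr=15 lookahead=) remaining=[) ) $]
Step 33: reduce F->id. Stack=[T * ( E + ( F] ptr=15 lookahead=) remaining=[) ) $]
Step 34: reduce T->F. Stack=[T * ( E + ( T] ptr=15 lookahead=) remaining=[) ) $]
Step 35: reduce E->T. Stack=[T * ( E + ( E] ptr=15 lookahead=) remaining=[) ) $]
Step 36: shift ). Stack=[T * ( E + ( E )] ptr=16 lookahead=) remaining=[) $]
Step 37: reduce F->( E ). Stack=[T * ( E + F] ptr=16 lookahead=) remaining=[) $]
Step 38: reduce T->F. Stack=[T * ( E + T] ptr=16 lookahead=) remaining=[) $]
Step 39: reduce E->E + T. Stack=[T * ( E] ptr=16 lookahead=) remaining=[) $]
Step 40: shift ). Stack=[T * ( E )] ptr=17 lookahead=$ remaining=[$]
Step 41: reduce F->( E ). Stack=[T * F] ptr=17 lookahead=$ remaining=[$]
Step 42: reduce T->T * F. Stack=[T] ptr=17 lookahead=$ remaining=[$]
Step 43: reduce E->T. Stack=[E] ptr=17 lookahead=$ remaining=[$]
Step 44: accept. Stack=[E] ptr=17 lookahead=$ remaining=[$]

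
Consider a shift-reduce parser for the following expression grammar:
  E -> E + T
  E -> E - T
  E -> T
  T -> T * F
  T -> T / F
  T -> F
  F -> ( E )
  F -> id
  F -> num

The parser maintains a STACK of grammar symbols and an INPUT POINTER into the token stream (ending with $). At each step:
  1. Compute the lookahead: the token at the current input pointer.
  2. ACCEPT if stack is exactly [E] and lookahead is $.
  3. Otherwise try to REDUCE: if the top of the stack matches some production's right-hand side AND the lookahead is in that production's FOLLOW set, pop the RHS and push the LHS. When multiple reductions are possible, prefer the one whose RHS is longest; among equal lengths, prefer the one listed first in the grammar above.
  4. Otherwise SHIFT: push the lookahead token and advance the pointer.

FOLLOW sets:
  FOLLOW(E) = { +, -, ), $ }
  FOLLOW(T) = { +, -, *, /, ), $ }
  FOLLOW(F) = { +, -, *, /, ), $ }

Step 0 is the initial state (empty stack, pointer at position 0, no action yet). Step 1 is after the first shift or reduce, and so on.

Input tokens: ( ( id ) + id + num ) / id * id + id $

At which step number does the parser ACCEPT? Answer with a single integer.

Answer: 38

Derivation:
Step 1: shift (. Stack=[(] ptr=1 lookahead=( remaining=[( id ) + id + num ) / id * id + id $]
Step 2: shift (. Stack=[( (] ptr=2 lookahead=id remaining=[id ) + id + num ) / id * id + id $]
Step 3: shift id. Stack=[( ( id] ptr=3 lookahead=) remaining=[) + id + num ) / id * id + id $]
Step 4: reduce F->id. Stack=[( ( F] ptr=3 lookahead=) remaining=[) + id + num ) / id * id + id $]
Step 5: reduce T->F. Stack=[( ( T] ptr=3 lookahead=) remaining=[) + id + num ) / id * id + id $]
Step 6: reduce E->T. Stack=[( ( E] ptr=3 lookahead=) remaining=[) + id + num ) / id * id + id $]
Step 7: shift ). Stack=[( ( E )] ptr=4 lookahead=+ remaining=[+ id + num ) / id * id + id $]
Step 8: reduce F->( E ). Stack=[( F] ptr=4 lookahead=+ remaining=[+ id + num ) / id * id + id $]
Step 9: reduce T->F. Stack=[( T] ptr=4 lookahead=+ remaining=[+ id + num ) / id * id + id $]
Step 10: reduce E->T. Stack=[( E] ptr=4 lookahead=+ remaining=[+ id + num ) / id * id + id $]
Step 11: shift +. Stack=[( E +] ptr=5 lookahead=id remaining=[id + num ) / id * id + id $]
Step 12: shift id. Stack=[( E + id] ptr=6 lookahead=+ remaining=[+ num ) / id * id + id $]
Step 13: reduce F->id. Stack=[( E + F] ptr=6 lookahead=+ remaining=[+ num ) / id * id + id $]
Step 14: reduce T->F. Stack=[( E + T] ptr=6 lookahead=+ remaining=[+ num ) / id * id + id $]
Step 15: reduce E->E + T. Stack=[( E] ptr=6 lookahead=+ remaining=[+ num ) / id * id + id $]
Step 16: shift +. Stack=[( E +] ptr=7 lookahead=num remaining=[num ) / id * id + id $]
Step 17: shift num. Stack=[( E + num] ptr=8 lookahead=) remaining=[) / id * id + id $]
Step 18: reduce F->num. Stack=[( E + F] ptr=8 lookahead=) remaining=[) / id * id + id $]
Step 19: reduce T->F. Stack=[( E + T] ptr=8 lookahead=) remaining=[) / id * id + id $]
Step 20: reduce E->E + T. Stack=[( E] ptr=8 lookahead=) remaining=[) / id * id + id $]
Step 21: shift ). Stack=[( E )] ptr=9 lookahead=/ remaining=[/ id * id + id $]
Step 22: reduce F->( E ). Stack=[F] ptr=9 lookahead=/ remaining=[/ id * id + id $]
Step 23: reduce T->F. Stack=[T] ptr=9 lookahead=/ remaining=[/ id * id + id $]
Step 24: shift /. Stack=[T /] ptr=10 lookahead=id remaining=[id * id + id $]
Step 25: shift id. Stack=[T / id] ptr=11 lookahead=* remaining=[* id + id $]
Step 26: reduce F->id. Stack=[T / F] ptr=11 lookahead=* remaining=[* id + id $]
Step 27: reduce T->T / F. Stack=[T] ptr=11 lookahead=* remaining=[* id + id $]
Step 28: shift *. Stack=[T *] ptr=12 lookahead=id remaining=[id + id $]
Step 29: shift id. Stack=[T * id] ptr=13 lookahead=+ remaining=[+ id $]
Step 30: reduce F->id. Stack=[T * F] ptr=13 lookahead=+ remaining=[+ id $]
Step 31: reduce T->T * F. Stack=[T] ptr=13 lookahead=+ remaining=[+ id $]
Step 32: reduce E->T. Stack=[E] ptr=13 lookahead=+ remaining=[+ id $]
Step 33: shift +. Stack=[E +] ptr=14 lookahead=id remaining=[id $]
Step 34: shift id. Stack=[E + id] ptr=15 lookahead=$ remaining=[$]
Step 35: reduce F->id. Stack=[E + F] ptr=15 lookahead=$ remaining=[$]
Step 36: reduce T->F. Stack=[E + T] ptr=15 lookahead=$ remaining=[$]
Step 37: reduce E->E + T. Stack=[E] ptr=15 lookahead=$ remaining=[$]
Step 38: accept. Stack=[E] ptr=15 lookahead=$ remaining=[$]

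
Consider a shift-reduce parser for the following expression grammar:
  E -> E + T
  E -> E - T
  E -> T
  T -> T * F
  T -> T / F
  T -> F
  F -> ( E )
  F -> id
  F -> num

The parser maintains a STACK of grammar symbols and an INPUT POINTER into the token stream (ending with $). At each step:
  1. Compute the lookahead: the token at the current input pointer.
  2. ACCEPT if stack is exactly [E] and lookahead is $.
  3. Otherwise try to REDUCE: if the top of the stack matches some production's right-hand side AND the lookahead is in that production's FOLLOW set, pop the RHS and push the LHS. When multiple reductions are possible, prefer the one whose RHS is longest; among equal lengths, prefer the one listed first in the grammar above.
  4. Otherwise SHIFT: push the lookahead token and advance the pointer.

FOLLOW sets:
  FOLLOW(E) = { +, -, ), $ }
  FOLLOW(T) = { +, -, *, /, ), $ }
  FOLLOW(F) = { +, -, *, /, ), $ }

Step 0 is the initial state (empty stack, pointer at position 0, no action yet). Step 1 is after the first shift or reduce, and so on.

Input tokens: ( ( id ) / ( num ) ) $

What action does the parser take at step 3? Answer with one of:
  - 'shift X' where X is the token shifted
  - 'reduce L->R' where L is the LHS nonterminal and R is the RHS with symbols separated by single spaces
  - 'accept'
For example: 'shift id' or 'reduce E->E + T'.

Step 1: shift (. Stack=[(] ptr=1 lookahead=( remaining=[( id ) / ( num ) ) $]
Step 2: shift (. Stack=[( (] ptr=2 lookahead=id remaining=[id ) / ( num ) ) $]
Step 3: shift id. Stack=[( ( id] ptr=3 lookahead=) remaining=[) / ( num ) ) $]

Answer: shift id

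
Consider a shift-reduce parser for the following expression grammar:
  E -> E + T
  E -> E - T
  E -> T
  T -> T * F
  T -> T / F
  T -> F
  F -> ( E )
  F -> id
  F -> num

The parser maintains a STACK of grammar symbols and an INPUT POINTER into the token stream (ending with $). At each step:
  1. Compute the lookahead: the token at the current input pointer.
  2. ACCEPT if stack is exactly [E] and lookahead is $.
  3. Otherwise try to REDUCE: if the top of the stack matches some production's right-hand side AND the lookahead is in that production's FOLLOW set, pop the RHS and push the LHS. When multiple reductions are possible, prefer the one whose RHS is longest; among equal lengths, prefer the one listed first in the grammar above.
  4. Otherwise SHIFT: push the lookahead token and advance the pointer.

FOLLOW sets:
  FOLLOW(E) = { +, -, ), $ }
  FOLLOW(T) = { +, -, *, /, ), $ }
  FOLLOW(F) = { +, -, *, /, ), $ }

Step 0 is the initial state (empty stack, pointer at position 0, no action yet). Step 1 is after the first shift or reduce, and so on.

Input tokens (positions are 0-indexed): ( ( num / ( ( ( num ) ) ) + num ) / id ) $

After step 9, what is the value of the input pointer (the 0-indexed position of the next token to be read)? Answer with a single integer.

Answer: 7

Derivation:
Step 1: shift (. Stack=[(] ptr=1 lookahead=( remaining=[( num / ( ( ( num ) ) ) + num ) / id ) $]
Step 2: shift (. Stack=[( (] ptr=2 lookahead=num remaining=[num / ( ( ( num ) ) ) + num ) / id ) $]
Step 3: shift num. Stack=[( ( num] ptr=3 lookahead=/ remaining=[/ ( ( ( num ) ) ) + num ) / id ) $]
Step 4: reduce F->num. Stack=[( ( F] ptr=3 lookahead=/ remaining=[/ ( ( ( num ) ) ) + num ) / id ) $]
Step 5: reduce T->F. Stack=[( ( T] ptr=3 lookahead=/ remaining=[/ ( ( ( num ) ) ) + num ) / id ) $]
Step 6: shift /. Stack=[( ( T /] ptr=4 lookahead=( remaining=[( ( ( num ) ) ) + num ) / id ) $]
Step 7: shift (. Stack=[( ( T / (] ptr=5 lookahead=( remaining=[( ( num ) ) ) + num ) / id ) $]
Step 8: shift (. Stack=[( ( T / ( (] ptr=6 lookahead=( remaining=[( num ) ) ) + num ) / id ) $]
Step 9: shift (. Stack=[( ( T / ( ( (] ptr=7 lookahead=num remaining=[num ) ) ) + num ) / id ) $]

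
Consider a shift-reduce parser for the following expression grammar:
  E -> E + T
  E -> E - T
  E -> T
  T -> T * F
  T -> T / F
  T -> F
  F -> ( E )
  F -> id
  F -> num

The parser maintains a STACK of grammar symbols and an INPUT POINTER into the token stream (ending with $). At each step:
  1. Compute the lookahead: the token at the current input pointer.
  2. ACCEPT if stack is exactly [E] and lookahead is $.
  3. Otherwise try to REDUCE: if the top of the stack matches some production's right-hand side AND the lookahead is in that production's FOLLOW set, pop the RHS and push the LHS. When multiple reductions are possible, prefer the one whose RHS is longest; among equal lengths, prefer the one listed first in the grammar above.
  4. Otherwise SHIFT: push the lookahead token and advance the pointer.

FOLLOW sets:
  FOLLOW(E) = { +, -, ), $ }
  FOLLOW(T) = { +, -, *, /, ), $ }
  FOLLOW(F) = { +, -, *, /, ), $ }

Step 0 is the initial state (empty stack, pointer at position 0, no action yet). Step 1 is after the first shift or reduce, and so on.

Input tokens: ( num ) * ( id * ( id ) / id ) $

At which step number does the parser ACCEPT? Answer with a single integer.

Step 1: shift (. Stack=[(] ptr=1 lookahead=num remaining=[num ) * ( id * ( id ) / id ) $]
Step 2: shift num. Stack=[( num] ptr=2 lookahead=) remaining=[) * ( id * ( id ) / id ) $]
Step 3: reduce F->num. Stack=[( F] ptr=2 lookahead=) remaining=[) * ( id * ( id ) / id ) $]
Step 4: reduce T->F. Stack=[( T] ptr=2 lookahead=) remaining=[) * ( id * ( id ) / id ) $]
Step 5: reduce E->T. Stack=[( E] ptr=2 lookahead=) remaining=[) * ( id * ( id ) / id ) $]
Step 6: shift ). Stack=[( E )] ptr=3 lookahead=* remaining=[* ( id * ( id ) / id ) $]
Step 7: reduce F->( E ). Stack=[F] ptr=3 lookahead=* remaining=[* ( id * ( id ) / id ) $]
Step 8: reduce T->F. Stack=[T] ptr=3 lookahead=* remaining=[* ( id * ( id ) / id ) $]
Step 9: shift *. Stack=[T *] ptr=4 lookahead=( remaining=[( id * ( id ) / id ) $]
Step 10: shift (. Stack=[T * (] ptr=5 lookahead=id remaining=[id * ( id ) / id ) $]
Step 11: shift id. Stack=[T * ( id] ptr=6 lookahead=* remaining=[* ( id ) / id ) $]
Step 12: reduce F->id. Stack=[T * ( F] ptr=6 lookahead=* remaining=[* ( id ) / id ) $]
Step 13: reduce T->F. Stack=[T * ( T] ptr=6 lookahead=* remaining=[* ( id ) / id ) $]
Step 14: shift *. Stack=[T * ( T *] ptr=7 lookahead=( remaining=[( id ) / id ) $]
Step 15: shift (. Stack=[T * ( T * (] ptr=8 lookahead=id remaining=[id ) / id ) $]
Step 16: shift id. Stack=[T * ( T * ( id] ptr=9 lookahead=) remaining=[) / id ) $]
Step 17: reduce F->id. Stack=[T * ( T * ( F] ptr=9 lookahead=) remaining=[) / id ) $]
Step 18: reduce T->F. Stack=[T * ( T * ( T] ptr=9 lookahead=) remaining=[) / id ) $]
Step 19: reduce E->T. Stack=[T * ( T * ( E] ptr=9 lookahead=) remaining=[) / id ) $]
Step 20: shift ). Stack=[T * ( T * ( E )] ptr=10 lookahead=/ remaining=[/ id ) $]
Step 21: reduce F->( E ). Stack=[T * ( T * F] ptr=10 lookahead=/ remaining=[/ id ) $]
Step 22: reduce T->T * F. Stack=[T * ( T] ptr=10 lookahead=/ remaining=[/ id ) $]
Step 23: shift /. Stack=[T * ( T /] ptr=11 lookahead=id remaining=[id ) $]
Step 24: shift id. Stack=[T * ( T / id] ptr=12 lookahead=) remaining=[) $]
Step 25: reduce F->id. Stack=[T * ( T / F] ptr=12 lookahead=) remaining=[) $]
Step 26: reduce T->T / F. Stack=[T * ( T] ptr=12 lookahead=) remaining=[) $]
Step 27: reduce E->T. Stack=[T * ( E] ptr=12 lookahead=) remaining=[) $]
Step 28: shift ). Stack=[T * ( E )] ptr=13 lookahead=$ remaining=[$]
Step 29: reduce F->( E ). Stack=[T * F] ptr=13 lookahead=$ remaining=[$]
Step 30: reduce T->T * F. Stack=[T] ptr=13 lookahead=$ remaining=[$]
Step 31: reduce E->T. Stack=[E] ptr=13 lookahead=$ remaining=[$]
Step 32: accept. Stack=[E] ptr=13 lookahead=$ remaining=[$]

Answer: 32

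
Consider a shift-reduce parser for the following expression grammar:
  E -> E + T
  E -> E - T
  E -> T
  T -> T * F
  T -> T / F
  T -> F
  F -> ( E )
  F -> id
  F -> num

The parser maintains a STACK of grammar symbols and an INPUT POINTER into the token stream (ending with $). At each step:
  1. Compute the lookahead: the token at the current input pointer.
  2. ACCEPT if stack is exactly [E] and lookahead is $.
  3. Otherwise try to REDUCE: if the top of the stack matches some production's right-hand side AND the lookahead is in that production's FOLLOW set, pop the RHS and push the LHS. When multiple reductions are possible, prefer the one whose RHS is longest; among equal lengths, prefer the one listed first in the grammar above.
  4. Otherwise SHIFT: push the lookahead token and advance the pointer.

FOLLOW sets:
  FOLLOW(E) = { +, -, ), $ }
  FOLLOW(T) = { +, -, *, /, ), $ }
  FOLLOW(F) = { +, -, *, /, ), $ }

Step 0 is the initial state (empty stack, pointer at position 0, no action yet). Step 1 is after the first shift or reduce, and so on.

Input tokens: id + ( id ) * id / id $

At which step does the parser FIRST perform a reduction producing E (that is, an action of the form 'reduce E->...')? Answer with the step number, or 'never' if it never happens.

Step 1: shift id. Stack=[id] ptr=1 lookahead=+ remaining=[+ ( id ) * id / id $]
Step 2: reduce F->id. Stack=[F] ptr=1 lookahead=+ remaining=[+ ( id ) * id / id $]
Step 3: reduce T->F. Stack=[T] ptr=1 lookahead=+ remaining=[+ ( id ) * id / id $]
Step 4: reduce E->T. Stack=[E] ptr=1 lookahead=+ remaining=[+ ( id ) * id / id $]

Answer: 4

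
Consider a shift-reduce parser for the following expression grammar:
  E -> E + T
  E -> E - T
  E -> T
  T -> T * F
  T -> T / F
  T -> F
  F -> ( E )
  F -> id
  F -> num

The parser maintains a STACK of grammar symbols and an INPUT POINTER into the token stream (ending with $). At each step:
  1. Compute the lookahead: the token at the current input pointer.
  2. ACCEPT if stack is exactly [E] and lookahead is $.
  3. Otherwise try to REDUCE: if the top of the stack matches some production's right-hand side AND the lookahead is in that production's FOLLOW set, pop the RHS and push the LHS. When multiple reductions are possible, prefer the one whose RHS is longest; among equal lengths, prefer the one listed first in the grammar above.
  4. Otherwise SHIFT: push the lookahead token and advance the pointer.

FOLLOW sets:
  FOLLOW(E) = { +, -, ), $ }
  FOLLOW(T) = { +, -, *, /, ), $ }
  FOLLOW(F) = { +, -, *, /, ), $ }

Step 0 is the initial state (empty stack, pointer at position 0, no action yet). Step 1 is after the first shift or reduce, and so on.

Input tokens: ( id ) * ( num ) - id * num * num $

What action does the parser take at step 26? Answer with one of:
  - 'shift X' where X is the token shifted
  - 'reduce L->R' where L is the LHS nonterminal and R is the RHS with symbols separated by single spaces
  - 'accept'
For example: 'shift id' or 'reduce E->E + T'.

Answer: reduce T->T * F

Derivation:
Step 1: shift (. Stack=[(] ptr=1 lookahead=id remaining=[id ) * ( num ) - id * num * num $]
Step 2: shift id. Stack=[( id] ptr=2 lookahead=) remaining=[) * ( num ) - id * num * num $]
Step 3: reduce F->id. Stack=[( F] ptr=2 lookahead=) remaining=[) * ( num ) - id * num * num $]
Step 4: reduce T->F. Stack=[( T] ptr=2 lookahead=) remaining=[) * ( num ) - id * num * num $]
Step 5: reduce E->T. Stack=[( E] ptr=2 lookahead=) remaining=[) * ( num ) - id * num * num $]
Step 6: shift ). Stack=[( E )] ptr=3 lookahead=* remaining=[* ( num ) - id * num * num $]
Step 7: reduce F->( E ). Stack=[F] ptr=3 lookahead=* remaining=[* ( num ) - id * num * num $]
Step 8: reduce T->F. Stack=[T] ptr=3 lookahead=* remaining=[* ( num ) - id * num * num $]
Step 9: shift *. Stack=[T *] ptr=4 lookahead=( remaining=[( num ) - id * num * num $]
Step 10: shift (. Stack=[T * (] ptr=5 lookahead=num remaining=[num ) - id * num * num $]
Step 11: shift num. Stack=[T * ( num] ptr=6 lookahead=) remaining=[) - id * num * num $]
Step 12: reduce F->num. Stack=[T * ( F] ptr=6 lookahead=) remaining=[) - id * num * num $]
Step 13: reduce T->F. Stack=[T * ( T] ptr=6 lookahead=) remaining=[) - id * num * num $]
Step 14: reduce E->T. Stack=[T * ( E] ptr=6 lookahead=) remaining=[) - id * num * num $]
Step 15: shift ). Stack=[T * ( E )] ptr=7 lookahead=- remaining=[- id * num * num $]
Step 16: reduce F->( E ). Stack=[T * F] ptr=7 lookahead=- remaining=[- id * num * num $]
Step 17: reduce T->T * F. Stack=[T] ptr=7 lookahead=- remaining=[- id * num * num $]
Step 18: reduce E->T. Stack=[E] ptr=7 lookahead=- remaining=[- id * num * num $]
Step 19: shift -. Stack=[E -] ptr=8 lookahead=id remaining=[id * num * num $]
Step 20: shift id. Stack=[E - id] ptr=9 lookahead=* remaining=[* num * num $]
Step 21: reduce F->id. Stack=[E - F] ptr=9 lookahead=* remaining=[* num * num $]
Step 22: reduce T->F. Stack=[E - T] ptr=9 lookahead=* remaining=[* num * num $]
Step 23: shift *. Stack=[E - T *] ptr=10 lookahead=num remaining=[num * num $]
Step 24: shift num. Stack=[E - T * num] ptr=11 lookahead=* remaining=[* num $]
Step 25: reduce F->num. Stack=[E - T * F] ptr=11 lookahead=* remaining=[* num $]
Step 26: reduce T->T * F. Stack=[E - T] ptr=11 lookahead=* remaining=[* num $]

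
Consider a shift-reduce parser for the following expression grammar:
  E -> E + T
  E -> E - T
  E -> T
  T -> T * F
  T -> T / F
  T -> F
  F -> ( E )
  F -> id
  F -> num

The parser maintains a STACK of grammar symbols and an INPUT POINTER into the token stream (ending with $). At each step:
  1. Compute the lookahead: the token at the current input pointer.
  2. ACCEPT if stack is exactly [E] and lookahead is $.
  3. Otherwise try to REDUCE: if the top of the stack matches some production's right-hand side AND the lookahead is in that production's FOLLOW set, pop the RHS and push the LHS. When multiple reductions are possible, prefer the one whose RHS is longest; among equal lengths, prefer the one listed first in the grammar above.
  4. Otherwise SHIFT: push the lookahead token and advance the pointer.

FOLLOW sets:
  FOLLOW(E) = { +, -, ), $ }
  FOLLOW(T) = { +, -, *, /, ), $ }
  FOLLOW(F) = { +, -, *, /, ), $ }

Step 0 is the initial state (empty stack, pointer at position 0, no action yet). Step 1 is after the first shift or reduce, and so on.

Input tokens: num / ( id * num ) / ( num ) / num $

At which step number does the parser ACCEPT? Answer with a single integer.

Step 1: shift num. Stack=[num] ptr=1 lookahead=/ remaining=[/ ( id * num ) / ( num ) / num $]
Step 2: reduce F->num. Stack=[F] ptr=1 lookahead=/ remaining=[/ ( id * num ) / ( num ) / num $]
Step 3: reduce T->F. Stack=[T] ptr=1 lookahead=/ remaining=[/ ( id * num ) / ( num ) / num $]
Step 4: shift /. Stack=[T /] ptr=2 lookahead=( remaining=[( id * num ) / ( num ) / num $]
Step 5: shift (. Stack=[T / (] ptr=3 lookahead=id remaining=[id * num ) / ( num ) / num $]
Step 6: shift id. Stack=[T / ( id] ptr=4 lookahead=* remaining=[* num ) / ( num ) / num $]
Step 7: reduce F->id. Stack=[T / ( F] ptr=4 lookahead=* remaining=[* num ) / ( num ) / num $]
Step 8: reduce T->F. Stack=[T / ( T] ptr=4 lookahead=* remaining=[* num ) / ( num ) / num $]
Step 9: shift *. Stack=[T / ( T *] ptr=5 lookahead=num remaining=[num ) / ( num ) / num $]
Step 10: shift num. Stack=[T / ( T * num] ptr=6 lookahead=) remaining=[) / ( num ) / num $]
Step 11: reduce F->num. Stack=[T / ( T * F] ptr=6 lookahead=) remaining=[) / ( num ) / num $]
Step 12: reduce T->T * F. Stack=[T / ( T] ptr=6 lookahead=) remaining=[) / ( num ) / num $]
Step 13: reduce E->T. Stack=[T / ( E] ptr=6 lookahead=) remaining=[) / ( num ) / num $]
Step 14: shift ). Stack=[T / ( E )] ptr=7 lookahead=/ remaining=[/ ( num ) / num $]
Step 15: reduce F->( E ). Stack=[T / F] ptr=7 lookahead=/ remaining=[/ ( num ) / num $]
Step 16: reduce T->T / F. Stack=[T] ptr=7 lookahead=/ remaining=[/ ( num ) / num $]
Step 17: shift /. Stack=[T /] ptr=8 lookahead=( remaining=[( num ) / num $]
Step 18: shift (. Stack=[T / (] ptr=9 lookahead=num remaining=[num ) / num $]
Step 19: shift num. Stack=[T / ( num] ptr=10 lookahead=) remaining=[) / num $]
Step 20: reduce F->num. Stack=[T / ( F] ptr=10 lookahead=) remaining=[) / num $]
Step 21: reduce T->F. Stack=[T / ( T] ptr=10 lookahead=) remaining=[) / num $]
Step 22: reduce E->T. Stack=[T / ( E] ptr=10 lookahead=) remaining=[) / num $]
Step 23: shift ). Stack=[T / ( E )] ptr=11 lookahead=/ remaining=[/ num $]
Step 24: reduce F->( E ). Stack=[T / F] ptr=11 lookahead=/ remaining=[/ num $]
Step 25: reduce T->T / F. Stack=[T] ptr=11 lookahead=/ remaining=[/ num $]
Step 26: shift /. Stack=[T /] ptr=12 lookahead=num remaining=[num $]
Step 27: shift num. Stack=[T / num] ptr=13 lookahead=$ remaining=[$]
Step 28: reduce F->num. Stack=[T / F] ptr=13 lookahead=$ remaining=[$]
Step 29: reduce T->T / F. Stack=[T] ptr=13 lookahead=$ remaining=[$]
Step 30: reduce E->T. Stack=[E] ptr=13 lookahead=$ remaining=[$]
Step 31: accept. Stack=[E] ptr=13 lookahead=$ remaining=[$]

Answer: 31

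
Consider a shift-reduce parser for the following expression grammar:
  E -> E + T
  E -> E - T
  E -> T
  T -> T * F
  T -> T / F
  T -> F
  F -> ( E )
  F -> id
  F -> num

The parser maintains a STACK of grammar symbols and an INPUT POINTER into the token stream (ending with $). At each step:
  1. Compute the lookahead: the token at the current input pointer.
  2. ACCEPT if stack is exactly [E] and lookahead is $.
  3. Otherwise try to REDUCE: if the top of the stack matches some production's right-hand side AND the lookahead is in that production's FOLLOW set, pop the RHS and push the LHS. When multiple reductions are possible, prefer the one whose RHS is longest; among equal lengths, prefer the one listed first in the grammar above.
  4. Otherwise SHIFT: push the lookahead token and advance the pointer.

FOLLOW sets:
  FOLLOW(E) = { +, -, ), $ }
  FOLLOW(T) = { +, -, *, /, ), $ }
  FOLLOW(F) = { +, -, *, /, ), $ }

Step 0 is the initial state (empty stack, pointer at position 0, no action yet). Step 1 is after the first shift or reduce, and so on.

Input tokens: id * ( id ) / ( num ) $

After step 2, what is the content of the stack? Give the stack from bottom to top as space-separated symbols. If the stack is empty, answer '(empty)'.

Step 1: shift id. Stack=[id] ptr=1 lookahead=* remaining=[* ( id ) / ( num ) $]
Step 2: reduce F->id. Stack=[F] ptr=1 lookahead=* remaining=[* ( id ) / ( num ) $]

Answer: F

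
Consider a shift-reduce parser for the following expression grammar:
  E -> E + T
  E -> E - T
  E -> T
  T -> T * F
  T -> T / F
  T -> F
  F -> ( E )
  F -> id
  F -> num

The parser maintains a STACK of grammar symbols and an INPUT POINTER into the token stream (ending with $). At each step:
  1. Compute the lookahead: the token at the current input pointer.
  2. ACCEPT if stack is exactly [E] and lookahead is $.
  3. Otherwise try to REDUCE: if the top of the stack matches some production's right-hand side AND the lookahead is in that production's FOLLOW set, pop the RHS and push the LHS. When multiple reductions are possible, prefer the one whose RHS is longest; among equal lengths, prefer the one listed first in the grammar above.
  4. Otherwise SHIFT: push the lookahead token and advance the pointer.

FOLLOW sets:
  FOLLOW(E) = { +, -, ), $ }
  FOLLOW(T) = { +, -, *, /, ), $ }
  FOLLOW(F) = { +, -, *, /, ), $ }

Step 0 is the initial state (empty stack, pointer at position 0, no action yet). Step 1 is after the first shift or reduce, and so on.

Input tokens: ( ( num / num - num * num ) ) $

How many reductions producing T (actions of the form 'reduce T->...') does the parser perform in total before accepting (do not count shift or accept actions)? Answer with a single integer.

Step 1: shift (. Stack=[(] ptr=1 lookahead=( remaining=[( num / num - num * num ) ) $]
Step 2: shift (. Stack=[( (] ptr=2 lookahead=num remaining=[num / num - num * num ) ) $]
Step 3: shift num. Stack=[( ( num] ptr=3 lookahead=/ remaining=[/ num - num * num ) ) $]
Step 4: reduce F->num. Stack=[( ( F] ptr=3 lookahead=/ remaining=[/ num - num * num ) ) $]
Step 5: reduce T->F. Stack=[( ( T] ptr=3 lookahead=/ remaining=[/ num - num * num ) ) $]
Step 6: shift /. Stack=[( ( T /] ptr=4 lookahead=num remaining=[num - num * num ) ) $]
Step 7: shift num. Stack=[( ( T / num] ptr=5 lookahead=- remaining=[- num * num ) ) $]
Step 8: reduce F->num. Stack=[( ( T / F] ptr=5 lookahead=- remaining=[- num * num ) ) $]
Step 9: reduce T->T / F. Stack=[( ( T] ptr=5 lookahead=- remaining=[- num * num ) ) $]
Step 10: reduce E->T. Stack=[( ( E] ptr=5 lookahead=- remaining=[- num * num ) ) $]
Step 11: shift -. Stack=[( ( E -] ptr=6 lookahead=num remaining=[num * num ) ) $]
Step 12: shift num. Stack=[( ( E - num] ptr=7 lookahead=* remaining=[* num ) ) $]
Step 13: reduce F->num. Stack=[( ( E - F] ptr=7 lookahead=* remaining=[* num ) ) $]
Step 14: reduce T->F. Stack=[( ( E - T] ptr=7 lookahead=* remaining=[* num ) ) $]
Step 15: shift *. Stack=[( ( E - T *] ptr=8 lookahead=num remaining=[num ) ) $]
Step 16: shift num. Stack=[( ( E - T * num] ptr=9 lookahead=) remaining=[) ) $]
Step 17: reduce F->num. Stack=[( ( E - T * F] ptr=9 lookahead=) remaining=[) ) $]
Step 18: reduce T->T * F. Stack=[( ( E - T] ptr=9 lookahead=) remaining=[) ) $]
Step 19: reduce E->E - T. Stack=[( ( E] ptr=9 lookahead=) remaining=[) ) $]
Step 20: shift ). Stack=[( ( E )] ptr=10 lookahead=) remaining=[) $]
Step 21: reduce F->( E ). Stack=[( F] ptr=10 lookahead=) remaining=[) $]
Step 22: reduce T->F. Stack=[( T] ptr=10 lookahead=) remaining=[) $]
Step 23: reduce E->T. Stack=[( E] ptr=10 lookahead=) remaining=[) $]
Step 24: shift ). Stack=[( E )] ptr=11 lookahead=$ remaining=[$]
Step 25: reduce F->( E ). Stack=[F] ptr=11 lookahead=$ remaining=[$]
Step 26: reduce T->F. Stack=[T] ptr=11 lookahead=$ remaining=[$]
Step 27: reduce E->T. Stack=[E] ptr=11 lookahead=$ remaining=[$]
Step 28: accept. Stack=[E] ptr=11 lookahead=$ remaining=[$]

Answer: 6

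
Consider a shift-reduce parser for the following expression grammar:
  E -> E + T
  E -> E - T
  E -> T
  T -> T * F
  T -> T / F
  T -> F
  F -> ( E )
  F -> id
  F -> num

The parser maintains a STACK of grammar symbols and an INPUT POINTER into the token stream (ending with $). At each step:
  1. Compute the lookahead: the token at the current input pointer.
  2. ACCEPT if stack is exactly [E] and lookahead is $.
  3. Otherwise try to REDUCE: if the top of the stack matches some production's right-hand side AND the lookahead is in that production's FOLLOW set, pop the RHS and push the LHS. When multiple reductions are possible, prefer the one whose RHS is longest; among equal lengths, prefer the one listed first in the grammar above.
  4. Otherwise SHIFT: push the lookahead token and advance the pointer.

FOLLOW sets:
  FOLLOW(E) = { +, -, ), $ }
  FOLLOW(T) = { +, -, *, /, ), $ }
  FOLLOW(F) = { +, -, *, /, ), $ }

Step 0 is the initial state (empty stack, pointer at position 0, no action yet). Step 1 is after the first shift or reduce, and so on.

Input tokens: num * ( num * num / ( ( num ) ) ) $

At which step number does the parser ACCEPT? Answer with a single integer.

Step 1: shift num. Stack=[num] ptr=1 lookahead=* remaining=[* ( num * num / ( ( num ) ) ) $]
Step 2: reduce F->num. Stack=[F] ptr=1 lookahead=* remaining=[* ( num * num / ( ( num ) ) ) $]
Step 3: reduce T->F. Stack=[T] ptr=1 lookahead=* remaining=[* ( num * num / ( ( num ) ) ) $]
Step 4: shift *. Stack=[T *] ptr=2 lookahead=( remaining=[( num * num / ( ( num ) ) ) $]
Step 5: shift (. Stack=[T * (] ptr=3 lookahead=num remaining=[num * num / ( ( num ) ) ) $]
Step 6: shift num. Stack=[T * ( num] ptr=4 lookahead=* remaining=[* num / ( ( num ) ) ) $]
Step 7: reduce F->num. Stack=[T * ( F] ptr=4 lookahead=* remaining=[* num / ( ( num ) ) ) $]
Step 8: reduce T->F. Stack=[T * ( T] ptr=4 lookahead=* remaining=[* num / ( ( num ) ) ) $]
Step 9: shift *. Stack=[T * ( T *] ptr=5 lookahead=num remaining=[num / ( ( num ) ) ) $]
Step 10: shift num. Stack=[T * ( T * num] ptr=6 lookahead=/ remaining=[/ ( ( num ) ) ) $]
Step 11: reduce F->num. Stack=[T * ( T * F] ptr=6 lookahead=/ remaining=[/ ( ( num ) ) ) $]
Step 12: reduce T->T * F. Stack=[T * ( T] ptr=6 lookahead=/ remaining=[/ ( ( num ) ) ) $]
Step 13: shift /. Stack=[T * ( T /] ptr=7 lookahead=( remaining=[( ( num ) ) ) $]
Step 14: shift (. Stack=[T * ( T / (] ptr=8 lookahead=( remaining=[( num ) ) ) $]
Step 15: shift (. Stack=[T * ( T / ( (] ptr=9 lookahead=num remaining=[num ) ) ) $]
Step 16: shift num. Stack=[T * ( T / ( ( num] ptr=10 lookahead=) remaining=[) ) ) $]
Step 17: reduce F->num. Stack=[T * ( T / ( ( F] ptr=10 lookahead=) remaining=[) ) ) $]
Step 18: reduce T->F. Stack=[T * ( T / ( ( T] ptr=10 lookahead=) remaining=[) ) ) $]
Step 19: reduce E->T. Stack=[T * ( T / ( ( E] ptr=10 lookahead=) remaining=[) ) ) $]
Step 20: shift ). Stack=[T * ( T / ( ( E )] ptr=11 lookahead=) remaining=[) ) $]
Step 21: reduce F->( E ). Stack=[T * ( T / ( F] ptr=11 lookahead=) remaining=[) ) $]
Step 22: reduce T->F. Stack=[T * ( T / ( T] ptr=11 lookahead=) remaining=[) ) $]
Step 23: reduce E->T. Stack=[T * ( T / ( E] ptr=11 lookahead=) remaining=[) ) $]
Step 24: shift ). Stack=[T * ( T / ( E )] ptr=12 lookahead=) remaining=[) $]
Step 25: reduce F->( E ). Stack=[T * ( T / F] ptr=12 lookahead=) remaining=[) $]
Step 26: reduce T->T / F. Stack=[T * ( T] ptr=12 lookahead=) remaining=[) $]
Step 27: reduce E->T. Stack=[T * ( E] ptr=12 lookahead=) remaining=[) $]
Step 28: shift ). Stack=[T * ( E )] ptr=13 lookahead=$ remaining=[$]
Step 29: reduce F->( E ). Stack=[T * F] ptr=13 lookahead=$ remaining=[$]
Step 30: reduce T->T * F. Stack=[T] ptr=13 lookahead=$ remaining=[$]
Step 31: reduce E->T. Stack=[E] ptr=13 lookahead=$ remaining=[$]
Step 32: accept. Stack=[E] ptr=13 lookahead=$ remaining=[$]

Answer: 32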